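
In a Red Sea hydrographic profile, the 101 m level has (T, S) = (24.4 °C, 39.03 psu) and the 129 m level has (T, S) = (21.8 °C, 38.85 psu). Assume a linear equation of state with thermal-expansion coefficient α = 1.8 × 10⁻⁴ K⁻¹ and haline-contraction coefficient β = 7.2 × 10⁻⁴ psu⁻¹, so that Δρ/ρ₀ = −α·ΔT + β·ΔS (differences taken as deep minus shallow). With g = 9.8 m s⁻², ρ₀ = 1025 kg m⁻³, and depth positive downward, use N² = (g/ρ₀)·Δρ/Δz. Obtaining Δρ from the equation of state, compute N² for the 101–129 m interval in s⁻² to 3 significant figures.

ΔT = -2.6 K, ΔS = -0.18 psu (deep − shallow).
Δρ/ρ₀ = −αΔT + βΔS = 4.68 × 10⁻⁴ − 1.296 × 10⁻⁴ = 3.384 × 10⁻⁴, so Δρ ≈ 0.3469 kg m⁻³.
N² = (g/ρ₀)·Δρ/Δz = g·(Δρ/ρ₀)/Δz = 9.8 × 3.384 × 10⁻⁴ / 28 = 1.1844 × 10⁻⁴ s⁻² ≈ 1.18 × 10⁻⁴ s⁻².

1.18 × 10⁻⁴ s⁻²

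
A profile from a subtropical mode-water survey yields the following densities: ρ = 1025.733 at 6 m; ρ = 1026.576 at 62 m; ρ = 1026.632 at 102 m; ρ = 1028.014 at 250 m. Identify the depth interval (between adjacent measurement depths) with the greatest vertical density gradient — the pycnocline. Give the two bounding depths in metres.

6–62 m

Compute the density gradient over each adjacent pair:
  6–62 m: Δρ/Δz = 0.843/56 = 0.015 kg m⁻⁴
  62–102 m: Δρ/Δz = 0.056/40 = 1.4 × 10⁻³ kg m⁻⁴
  102–250 m: Δρ/Δz = 1.382/148 = 9.3 × 10⁻³ kg m⁻⁴
The largest gradient is in the 6–62 m interval — the pycnocline.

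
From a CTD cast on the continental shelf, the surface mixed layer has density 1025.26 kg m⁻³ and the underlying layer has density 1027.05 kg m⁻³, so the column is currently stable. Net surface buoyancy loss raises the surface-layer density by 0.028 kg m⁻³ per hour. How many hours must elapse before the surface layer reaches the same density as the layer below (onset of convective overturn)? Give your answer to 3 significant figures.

Density deficit of the surface layer: 1027.05 − 1025.26 = 1.79 kg m⁻³.
Required change = 1.79 / 0.028 = 63.9 hours.

63.9 hours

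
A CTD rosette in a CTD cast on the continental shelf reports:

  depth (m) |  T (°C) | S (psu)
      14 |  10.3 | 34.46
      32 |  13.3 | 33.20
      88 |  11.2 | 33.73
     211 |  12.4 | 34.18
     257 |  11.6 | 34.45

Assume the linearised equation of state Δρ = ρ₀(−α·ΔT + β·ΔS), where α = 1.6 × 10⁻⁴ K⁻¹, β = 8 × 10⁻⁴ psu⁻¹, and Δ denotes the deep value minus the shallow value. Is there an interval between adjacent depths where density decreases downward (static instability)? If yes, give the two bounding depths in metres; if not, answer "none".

Evaluate Δρ/ρ₀ = −αΔT + βΔS across each adjacent pair:
  14–32 m: −αΔT+βΔS = −(1.6 × 10⁻⁴)(+3.0)+(8 × 10⁻⁴)(-1.26) = -1.5 × 10⁻³ → UNSTABLE
  32–88 m: −αΔT+βΔS = −(1.6 × 10⁻⁴)(-2.1)+(8 × 10⁻⁴)(+0.53) = 7.6 × 10⁻⁴ → stable
  88–211 m: −αΔT+βΔS = −(1.6 × 10⁻⁴)(+1.2)+(8 × 10⁻⁴)(+0.45) = 1.7 × 10⁻⁴ → stable
  211–257 m: −αΔT+βΔS = −(1.6 × 10⁻⁴)(-0.8)+(8 × 10⁻⁴)(+0.27) = 3.4 × 10⁻⁴ → stable
The 14–32 m interval has Δρ < 0: lighter water underlies denser water.

14–32 m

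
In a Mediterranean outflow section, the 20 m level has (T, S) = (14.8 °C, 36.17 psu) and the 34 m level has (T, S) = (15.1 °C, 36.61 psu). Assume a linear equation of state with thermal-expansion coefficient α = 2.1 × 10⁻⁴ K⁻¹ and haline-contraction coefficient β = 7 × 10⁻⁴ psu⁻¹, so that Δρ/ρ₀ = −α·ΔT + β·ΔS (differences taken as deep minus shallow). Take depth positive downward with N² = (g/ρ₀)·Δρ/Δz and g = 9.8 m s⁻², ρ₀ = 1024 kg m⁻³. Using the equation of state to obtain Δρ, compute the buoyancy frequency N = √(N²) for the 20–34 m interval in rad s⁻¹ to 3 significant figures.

0.0131 rad s⁻¹

ΔT = +0.3 K, ΔS = +0.44 psu (deep − shallow).
Δρ/ρ₀ = −αΔT + βΔS = -6.30 × 10⁻⁵ + 3.08 × 10⁻⁴ = 2.45 × 10⁻⁴, so Δρ ≈ 0.2509 kg m⁻³.
N² = (g/ρ₀)·Δρ/Δz = g·(Δρ/ρ₀)/Δz = 9.8 × 2.45 × 10⁻⁴ / 14 = 1.7150 × 10⁻⁴ s⁻².
N = √(1.7150 × 10⁻⁴) = 0.013096 rad s⁻¹ ≈ 0.0131 rad s⁻¹.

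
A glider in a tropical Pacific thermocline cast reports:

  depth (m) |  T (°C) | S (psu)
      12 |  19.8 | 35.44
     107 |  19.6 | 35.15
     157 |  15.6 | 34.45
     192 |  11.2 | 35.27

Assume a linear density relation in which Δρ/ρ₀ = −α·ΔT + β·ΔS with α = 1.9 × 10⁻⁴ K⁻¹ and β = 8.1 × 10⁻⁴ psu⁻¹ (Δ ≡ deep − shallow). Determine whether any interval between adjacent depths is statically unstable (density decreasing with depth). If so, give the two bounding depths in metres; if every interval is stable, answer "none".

Evaluate Δρ/ρ₀ = −αΔT + βΔS across each adjacent pair:
  12–107 m: −αΔT+βΔS = −(1.9 × 10⁻⁴)(-0.2)+(8.1 × 10⁻⁴)(-0.29) = -2.0 × 10⁻⁴ → UNSTABLE
  107–157 m: −αΔT+βΔS = −(1.9 × 10⁻⁴)(-4.0)+(8.1 × 10⁻⁴)(-0.70) = 1.9 × 10⁻⁴ → stable
  157–192 m: −αΔT+βΔS = −(1.9 × 10⁻⁴)(-4.4)+(8.1 × 10⁻⁴)(+0.82) = 1.5 × 10⁻³ → stable
The 12–107 m interval has Δρ < 0: lighter water underlies denser water.

12–107 m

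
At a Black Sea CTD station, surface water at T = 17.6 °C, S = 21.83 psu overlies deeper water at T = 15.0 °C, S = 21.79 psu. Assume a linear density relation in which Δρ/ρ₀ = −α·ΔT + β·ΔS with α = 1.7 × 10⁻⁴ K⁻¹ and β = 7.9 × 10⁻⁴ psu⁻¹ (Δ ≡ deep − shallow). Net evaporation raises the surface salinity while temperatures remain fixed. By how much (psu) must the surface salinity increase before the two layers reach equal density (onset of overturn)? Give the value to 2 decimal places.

Neutral buoyancy requires −α(T_deep − T_surf) + β(S_deep − S_surf′) = 0.
S_surf′ = S_deep − (α/β)·ΔT = 21.79 − (1.7 × 10⁻⁴/7.9 × 10⁻⁴)·(-2.6) = 22.3495 psu.
Increase required: 22.3495 − 21.83 = 0.5195 psu.

0.52 psu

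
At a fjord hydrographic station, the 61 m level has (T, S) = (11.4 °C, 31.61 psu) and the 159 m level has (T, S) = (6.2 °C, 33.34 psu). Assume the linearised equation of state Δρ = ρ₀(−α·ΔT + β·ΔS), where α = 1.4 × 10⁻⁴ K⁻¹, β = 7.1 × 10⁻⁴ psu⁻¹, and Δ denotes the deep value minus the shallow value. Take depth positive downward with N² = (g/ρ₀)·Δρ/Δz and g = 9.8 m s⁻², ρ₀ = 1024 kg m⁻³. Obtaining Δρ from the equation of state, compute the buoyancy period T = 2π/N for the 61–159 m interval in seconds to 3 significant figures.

ΔT = -5.2 K, ΔS = +1.73 psu (deep − shallow).
Δρ/ρ₀ = −αΔT + βΔS = 7.28 × 10⁻⁴ + 1.2283 × 10⁻³ = 1.9563 × 10⁻³, so Δρ ≈ 2.003 kg m⁻³.
N² = (g/ρ₀)·Δρ/Δz = g·(Δρ/ρ₀)/Δz = 9.8 × 1.9563 × 10⁻³ / 98 = 1.9563 × 10⁻⁴ s⁻².
N = √(1.9563 × 10⁻⁴) = 0.013987 rad s⁻¹ → T = 2π/N = 449.22 s ≈ 449 s.

449 s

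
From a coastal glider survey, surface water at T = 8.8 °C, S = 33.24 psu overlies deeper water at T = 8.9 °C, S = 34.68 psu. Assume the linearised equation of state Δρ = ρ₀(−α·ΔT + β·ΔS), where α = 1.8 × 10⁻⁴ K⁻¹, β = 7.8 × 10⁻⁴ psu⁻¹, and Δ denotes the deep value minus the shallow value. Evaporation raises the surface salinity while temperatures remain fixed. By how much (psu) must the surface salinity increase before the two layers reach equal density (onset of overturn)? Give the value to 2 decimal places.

Neutral buoyancy requires −α(T_deep − T_surf) + β(S_deep − S_surf′) = 0.
S_surf′ = S_deep − (α/β)·ΔT = 34.68 − (1.8 × 10⁻⁴/7.8 × 10⁻⁴)·(+0.1) = 34.6569 psu.
Increase required: 34.6569 − 33.24 = 1.4169 psu.

1.42 psu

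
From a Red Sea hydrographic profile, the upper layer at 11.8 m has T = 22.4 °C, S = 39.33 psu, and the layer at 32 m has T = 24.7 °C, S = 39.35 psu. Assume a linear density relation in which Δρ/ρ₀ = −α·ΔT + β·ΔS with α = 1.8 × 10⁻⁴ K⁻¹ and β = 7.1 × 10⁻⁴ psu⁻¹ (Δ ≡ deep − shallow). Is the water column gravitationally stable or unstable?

unstable

ΔT = 24.7 − 22.4 = +2.3 K and ΔS = 39.35 − 39.33 = +0.02 psu (deep − shallow).
−αΔT = -4.14 × 10⁻⁴; βΔS = 1.42 × 10⁻⁵; sum Δρ/ρ₀ = -3.998 × 10⁻⁴.
Δρ/ρ₀ < 0, so Δρ < 0: deeper water is lighter → statically unstable; the column would overturn.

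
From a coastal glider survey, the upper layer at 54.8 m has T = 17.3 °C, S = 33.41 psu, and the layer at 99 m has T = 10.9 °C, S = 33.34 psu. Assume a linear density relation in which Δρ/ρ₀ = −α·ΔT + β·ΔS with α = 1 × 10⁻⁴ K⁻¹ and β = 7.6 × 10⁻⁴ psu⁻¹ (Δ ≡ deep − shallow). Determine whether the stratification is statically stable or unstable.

stable

ΔT = 10.9 − 17.3 = -6.4 K and ΔS = 33.34 − 33.41 = -0.07 psu (deep − shallow).
−αΔT = 6.40 × 10⁻⁴; βΔS = -5.32 × 10⁻⁵; sum Δρ/ρ₀ = 5.868 × 10⁻⁴.
Δρ/ρ₀ > 0, so Δρ > 0: deeper water is denser → statically stable.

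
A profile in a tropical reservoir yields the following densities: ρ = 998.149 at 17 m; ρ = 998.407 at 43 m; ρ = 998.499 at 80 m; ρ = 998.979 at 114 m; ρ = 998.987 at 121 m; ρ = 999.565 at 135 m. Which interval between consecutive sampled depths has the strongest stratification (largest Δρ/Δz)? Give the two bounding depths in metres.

Compute the density gradient over each adjacent pair:
  17–43 m: Δρ/Δz = 0.258/26 = 9.9 × 10⁻³ kg m⁻⁴
  43–80 m: Δρ/Δz = 0.092/37 = 2.5 × 10⁻³ kg m⁻⁴
  80–114 m: Δρ/Δz = 0.480/34 = 0.014 kg m⁻⁴
  114–121 m: Δρ/Δz = 0.008/7 = 1.1 × 10⁻³ kg m⁻⁴
  121–135 m: Δρ/Δz = 0.578/14 = 0.041 kg m⁻⁴
The largest gradient is in the 121–135 m interval — the pycnocline.

121–135 m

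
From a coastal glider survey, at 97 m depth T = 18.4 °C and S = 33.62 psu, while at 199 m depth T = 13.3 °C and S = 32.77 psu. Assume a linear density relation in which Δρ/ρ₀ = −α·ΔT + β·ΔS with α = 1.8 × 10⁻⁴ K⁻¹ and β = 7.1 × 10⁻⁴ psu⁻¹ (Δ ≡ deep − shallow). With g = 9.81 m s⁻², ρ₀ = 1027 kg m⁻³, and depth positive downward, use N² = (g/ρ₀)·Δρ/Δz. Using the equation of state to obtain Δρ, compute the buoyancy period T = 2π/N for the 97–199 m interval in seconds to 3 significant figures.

1.14 × 10³ s

ΔT = -5.1 K, ΔS = -0.85 psu (deep − shallow).
Δρ/ρ₀ = −αΔT + βΔS = 9.18 × 10⁻⁴ − 6.035 × 10⁻⁴ = 3.145 × 10⁻⁴, so Δρ ≈ 0.3230 kg m⁻³.
N² = (g/ρ₀)·Δρ/Δz = g·(Δρ/ρ₀)/Δz = 9.81 × 3.145 × 10⁻⁴ / 102 = 3.0248 × 10⁻⁵ s⁻².
N = √(3.0248 × 10⁻⁵) = 5.4998 × 10⁻³ rad s⁻¹ → T = 2π/N = 1.1424 × 10³ s ≈ 1.14 × 10³ s.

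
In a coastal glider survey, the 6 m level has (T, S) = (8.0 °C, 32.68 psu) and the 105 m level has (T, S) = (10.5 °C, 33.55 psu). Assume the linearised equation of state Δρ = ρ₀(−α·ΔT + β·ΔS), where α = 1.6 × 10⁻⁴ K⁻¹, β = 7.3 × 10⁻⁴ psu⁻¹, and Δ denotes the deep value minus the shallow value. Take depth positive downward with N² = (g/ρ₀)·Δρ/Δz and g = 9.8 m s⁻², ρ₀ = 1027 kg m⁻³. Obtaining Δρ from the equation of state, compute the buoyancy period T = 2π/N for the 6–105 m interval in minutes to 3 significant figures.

21.7 min

ΔT = +2.5 K, ΔS = +0.87 psu (deep − shallow).
Δρ/ρ₀ = −αΔT + βΔS = -4.00 × 10⁻⁴ + 6.351 × 10⁻⁴ = 2.351 × 10⁻⁴, so Δρ ≈ 0.2414 kg m⁻³.
N² = (g/ρ₀)·Δρ/Δz = g·(Δρ/ρ₀)/Δz = 9.8 × 2.351 × 10⁻⁴ / 99 = 2.3273 × 10⁻⁵ s⁻².
N = √(2.3273 × 10⁻⁵) = 4.8242 × 10⁻³ rad s⁻¹ → T = 2π/N = 1.3024 × 10³ s = 21.707 min ≈ 21.7 min.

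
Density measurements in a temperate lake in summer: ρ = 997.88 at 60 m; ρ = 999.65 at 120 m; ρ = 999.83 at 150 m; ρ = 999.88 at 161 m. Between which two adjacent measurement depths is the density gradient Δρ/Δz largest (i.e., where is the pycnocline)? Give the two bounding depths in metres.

Compute the density gradient over each adjacent pair:
  60–120 m: Δρ/Δz = 1.77/60 = 0.030 kg m⁻⁴
  120–150 m: Δρ/Δz = 0.18/30 = 6.0 × 10⁻³ kg m⁻⁴
  150–161 m: Δρ/Δz = 0.05/11 = 4.5 × 10⁻³ kg m⁻⁴
The largest gradient is in the 60–120 m interval — the pycnocline.

60–120 m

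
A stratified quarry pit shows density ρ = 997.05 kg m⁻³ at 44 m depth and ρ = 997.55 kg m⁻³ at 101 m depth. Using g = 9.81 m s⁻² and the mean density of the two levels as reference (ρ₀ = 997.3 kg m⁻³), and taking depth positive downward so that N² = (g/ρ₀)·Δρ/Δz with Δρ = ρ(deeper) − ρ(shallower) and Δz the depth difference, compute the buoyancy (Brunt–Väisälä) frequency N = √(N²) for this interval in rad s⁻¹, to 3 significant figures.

9.29 × 10⁻³ rad s⁻¹

Δρ = 997.55 − 997.05 = 0.50 kg m⁻³ over Δz = 101 − 44 = 57 m.
N² = (9.81/997.3) × (0.50/57) = 8.6286 × 10⁻⁵ s⁻².
N = √(8.6286 × 10⁻⁵) = 9.2890 × 10⁻³ rad s⁻¹ ≈ 9.29 × 10⁻³ rad s⁻¹.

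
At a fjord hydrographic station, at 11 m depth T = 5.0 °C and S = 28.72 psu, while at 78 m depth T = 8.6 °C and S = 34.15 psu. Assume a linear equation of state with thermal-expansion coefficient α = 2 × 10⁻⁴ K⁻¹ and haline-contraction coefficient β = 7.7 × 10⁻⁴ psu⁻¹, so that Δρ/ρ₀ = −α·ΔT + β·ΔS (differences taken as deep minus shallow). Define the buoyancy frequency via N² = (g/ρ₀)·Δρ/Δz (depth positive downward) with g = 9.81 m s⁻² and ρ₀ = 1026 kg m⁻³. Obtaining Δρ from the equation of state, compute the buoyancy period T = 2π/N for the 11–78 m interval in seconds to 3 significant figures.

279 s

ΔT = +3.6 K, ΔS = +5.43 psu (deep − shallow).
Δρ/ρ₀ = −αΔT + βΔS = -7.20 × 10⁻⁴ + 4.1811 × 10⁻³ = 3.4611 × 10⁻³, so Δρ ≈ 3.551 kg m⁻³.
N² = (g/ρ₀)·Δρ/Δz = g·(Δρ/ρ₀)/Δz = 9.81 × 3.4611 × 10⁻³ / 67 = 5.0677 × 10⁻⁴ s⁻².
N = √(5.0677 × 10⁻⁴) = 0.022512 rad s⁻¹ → T = 2π/N = 279.10 s ≈ 279 s.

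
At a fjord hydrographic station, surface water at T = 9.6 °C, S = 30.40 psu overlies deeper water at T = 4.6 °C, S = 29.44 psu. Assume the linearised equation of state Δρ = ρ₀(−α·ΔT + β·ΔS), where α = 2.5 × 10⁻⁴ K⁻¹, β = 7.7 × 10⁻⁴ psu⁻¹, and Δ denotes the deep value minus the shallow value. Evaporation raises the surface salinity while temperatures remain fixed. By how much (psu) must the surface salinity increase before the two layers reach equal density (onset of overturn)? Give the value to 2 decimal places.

0.66 psu

Neutral buoyancy requires −α(T_deep − T_surf) + β(S_deep − S_surf′) = 0.
S_surf′ = S_deep − (α/β)·ΔT = 29.44 − (2.5 × 10⁻⁴/7.7 × 10⁻⁴)·(-5.0) = 31.0634 psu.
Increase required: 31.0634 − 30.40 = 0.6634 psu.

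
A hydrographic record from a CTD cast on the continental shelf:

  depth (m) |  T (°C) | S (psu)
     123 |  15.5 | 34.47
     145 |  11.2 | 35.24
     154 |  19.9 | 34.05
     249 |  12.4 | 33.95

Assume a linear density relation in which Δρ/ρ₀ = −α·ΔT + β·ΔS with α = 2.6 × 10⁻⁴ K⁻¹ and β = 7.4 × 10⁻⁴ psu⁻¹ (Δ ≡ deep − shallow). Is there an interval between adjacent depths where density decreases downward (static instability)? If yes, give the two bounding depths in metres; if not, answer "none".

145–154 m

Evaluate Δρ/ρ₀ = −αΔT + βΔS across each adjacent pair:
  123–145 m: −αΔT+βΔS = −(2.6 × 10⁻⁴)(-4.3)+(7.4 × 10⁻⁴)(+0.77) = 1.7 × 10⁻³ → stable
  145–154 m: −αΔT+βΔS = −(2.6 × 10⁻⁴)(+8.7)+(7.4 × 10⁻⁴)(-1.19) = -3.1 × 10⁻³ → UNSTABLE
  154–249 m: −αΔT+βΔS = −(2.6 × 10⁻⁴)(-7.5)+(7.4 × 10⁻⁴)(-0.10) = 1.9 × 10⁻³ → stable
The 145–154 m interval has Δρ < 0: lighter water underlies denser water.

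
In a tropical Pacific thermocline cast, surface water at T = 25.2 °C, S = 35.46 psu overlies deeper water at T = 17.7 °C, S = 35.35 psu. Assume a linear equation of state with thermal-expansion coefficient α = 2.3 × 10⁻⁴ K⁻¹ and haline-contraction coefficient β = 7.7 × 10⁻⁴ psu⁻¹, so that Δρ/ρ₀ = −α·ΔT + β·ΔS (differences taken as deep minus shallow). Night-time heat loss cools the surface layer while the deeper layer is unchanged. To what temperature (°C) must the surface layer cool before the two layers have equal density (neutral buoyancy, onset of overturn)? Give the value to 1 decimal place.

18.1 °C

Neutral buoyancy requires Δρ = 0, i.e. −α(T_deep − T_surf′) + β(S_deep − S_surf) = 0.
T_surf′ = T_deep − (β/α)·ΔS = 17.7 − (7.7 × 10⁻⁴/2.3 × 10⁻⁴)·(-0.11) = 18.068 °C.
Cooling required: 25.2 − (18.068) = 7.132 °C.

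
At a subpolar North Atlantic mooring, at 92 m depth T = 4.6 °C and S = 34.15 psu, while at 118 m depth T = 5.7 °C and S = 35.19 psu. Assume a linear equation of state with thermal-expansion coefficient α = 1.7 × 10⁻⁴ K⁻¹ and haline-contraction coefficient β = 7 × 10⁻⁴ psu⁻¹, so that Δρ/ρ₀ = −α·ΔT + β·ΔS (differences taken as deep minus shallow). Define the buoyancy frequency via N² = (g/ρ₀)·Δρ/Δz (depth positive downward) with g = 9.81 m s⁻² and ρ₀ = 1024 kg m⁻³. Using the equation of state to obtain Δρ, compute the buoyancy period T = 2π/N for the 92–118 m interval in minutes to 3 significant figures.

7.33 min

ΔT = +1.1 K, ΔS = +1.04 psu (deep − shallow).
Δρ/ρ₀ = −αΔT + βΔS = -1.87 × 10⁻⁴ + 7.28 × 10⁻⁴ = 5.41 × 10⁻⁴, so Δρ ≈ 0.5540 kg m⁻³.
N² = (g/ρ₀)·Δρ/Δz = g·(Δρ/ρ₀)/Δz = 9.81 × 5.41 × 10⁻⁴ / 26 = 2.0412 × 10⁻⁴ s⁻².
N = √(2.0412 × 10⁻⁴) = 0.014287 rad s⁻¹ → T = 2π/N = 439.78 s = 7.3297 min ≈ 7.33 min.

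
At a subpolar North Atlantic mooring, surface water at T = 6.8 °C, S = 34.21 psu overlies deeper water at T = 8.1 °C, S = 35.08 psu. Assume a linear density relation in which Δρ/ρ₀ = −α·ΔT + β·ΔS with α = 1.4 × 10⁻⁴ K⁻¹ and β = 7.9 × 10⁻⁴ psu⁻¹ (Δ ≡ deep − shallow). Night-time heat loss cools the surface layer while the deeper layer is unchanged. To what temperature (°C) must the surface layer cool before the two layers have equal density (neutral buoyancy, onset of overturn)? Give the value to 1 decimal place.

3.2 °C

Neutral buoyancy requires Δρ = 0, i.e. −α(T_deep − T_surf′) + β(S_deep − S_surf) = 0.
T_surf′ = T_deep − (β/α)·ΔS = 8.1 − (7.9 × 10⁻⁴/1.4 × 10⁻⁴)·(+0.87) = 3.191 °C.
Cooling required: 6.8 − (3.191) = 3.609 °C.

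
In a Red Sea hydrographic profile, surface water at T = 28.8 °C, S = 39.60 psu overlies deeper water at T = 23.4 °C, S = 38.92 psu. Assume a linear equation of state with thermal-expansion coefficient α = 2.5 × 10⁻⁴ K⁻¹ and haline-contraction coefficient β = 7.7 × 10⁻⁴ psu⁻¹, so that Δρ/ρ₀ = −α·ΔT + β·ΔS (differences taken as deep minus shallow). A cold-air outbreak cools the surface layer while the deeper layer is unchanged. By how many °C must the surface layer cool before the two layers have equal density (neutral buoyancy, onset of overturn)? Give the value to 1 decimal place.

3.3 °C

Neutral buoyancy requires Δρ = 0, i.e. −α(T_deep − T_surf′) + β(S_deep − S_surf) = 0.
T_surf′ = T_deep − (β/α)·ΔS = 23.4 − (7.7 × 10⁻⁴/2.5 × 10⁻⁴)·(-0.68) = 25.494 °C.
Cooling required: 28.8 − (25.494) = 3.306 °C.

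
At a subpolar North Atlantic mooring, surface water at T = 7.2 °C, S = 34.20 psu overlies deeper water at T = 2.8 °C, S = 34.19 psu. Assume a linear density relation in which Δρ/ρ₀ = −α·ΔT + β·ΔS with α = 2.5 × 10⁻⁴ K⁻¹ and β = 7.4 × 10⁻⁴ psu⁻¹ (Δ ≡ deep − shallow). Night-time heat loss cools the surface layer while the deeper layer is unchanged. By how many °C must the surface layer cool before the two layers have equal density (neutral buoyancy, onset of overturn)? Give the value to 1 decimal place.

Neutral buoyancy requires Δρ = 0, i.e. −α(T_deep − T_surf′) + β(S_deep − S_surf) = 0.
T_surf′ = T_deep − (β/α)·ΔS = 2.8 − (7.4 × 10⁻⁴/2.5 × 10⁻⁴)·(-0.01) = 2.830 °C.
Cooling required: 7.2 − (2.830) = 4.370 °C.

4.4 °C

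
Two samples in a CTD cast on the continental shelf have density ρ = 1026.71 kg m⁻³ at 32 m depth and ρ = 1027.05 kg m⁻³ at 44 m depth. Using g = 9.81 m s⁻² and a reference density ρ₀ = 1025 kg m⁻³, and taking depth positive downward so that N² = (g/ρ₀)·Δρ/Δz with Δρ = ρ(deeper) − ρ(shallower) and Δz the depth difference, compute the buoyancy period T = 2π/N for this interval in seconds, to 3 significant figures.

Δρ = 1027.05 − 1026.71 = 0.34 kg m⁻³ over Δz = 44 − 32 = 12 m.
N² = (9.81/1025) × (0.34/12) = 2.7117 × 10⁻⁴ s⁻².
N = √(2.7117 × 10⁻⁴) = 0.016467 rad s⁻¹, so T = 2π/N = 381.56 s ≈ 382 s.

382 s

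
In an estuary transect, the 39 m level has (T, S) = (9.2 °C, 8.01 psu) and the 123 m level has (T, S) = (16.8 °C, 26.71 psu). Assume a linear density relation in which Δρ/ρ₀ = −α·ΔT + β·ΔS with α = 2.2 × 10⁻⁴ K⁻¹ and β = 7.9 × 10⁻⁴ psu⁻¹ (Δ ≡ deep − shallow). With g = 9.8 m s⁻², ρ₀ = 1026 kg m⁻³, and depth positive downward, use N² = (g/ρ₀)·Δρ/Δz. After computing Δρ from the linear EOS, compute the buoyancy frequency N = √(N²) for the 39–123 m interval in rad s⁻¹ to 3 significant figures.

ΔT = +7.6 K, ΔS = +18.70 psu (deep − shallow).
Δρ/ρ₀ = −αΔT + βΔS = -1.672 × 10⁻³ + 0.014773 = 0.013101, so Δρ ≈ 13.44 kg m⁻³.
N² = (g/ρ₀)·Δρ/Δz = g·(Δρ/ρ₀)/Δz = 9.8 × 0.013101 / 84 = 1.5284 × 10⁻³ s⁻².
N = √(1.5284 × 10⁻³) = 0.039095 rad s⁻¹ ≈ 0.0391 rad s⁻¹.

0.0391 rad s⁻¹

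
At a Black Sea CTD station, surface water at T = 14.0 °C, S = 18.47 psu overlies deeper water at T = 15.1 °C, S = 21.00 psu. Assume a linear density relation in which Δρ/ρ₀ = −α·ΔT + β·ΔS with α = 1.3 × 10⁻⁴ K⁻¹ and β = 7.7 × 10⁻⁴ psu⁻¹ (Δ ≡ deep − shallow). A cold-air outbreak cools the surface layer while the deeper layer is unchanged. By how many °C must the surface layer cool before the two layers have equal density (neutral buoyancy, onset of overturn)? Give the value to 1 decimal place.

13.9 °C

Neutral buoyancy requires Δρ = 0, i.e. −α(T_deep − T_surf′) + β(S_deep − S_surf) = 0.
T_surf′ = T_deep − (β/α)·ΔS = 15.1 − (7.7 × 10⁻⁴/1.3 × 10⁻⁴)·(+2.53) = 0.115 °C.
Cooling required: 14.0 − (0.115) = 13.885 °C.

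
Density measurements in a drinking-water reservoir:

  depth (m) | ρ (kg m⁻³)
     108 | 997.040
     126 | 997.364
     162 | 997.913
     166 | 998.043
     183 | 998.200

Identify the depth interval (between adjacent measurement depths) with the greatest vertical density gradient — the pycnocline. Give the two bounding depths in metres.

162–166 m

Compute the density gradient over each adjacent pair:
  108–126 m: Δρ/Δz = 0.324/18 = 0.018 kg m⁻⁴
  126–162 m: Δρ/Δz = 0.549/36 = 0.015 kg m⁻⁴
  162–166 m: Δρ/Δz = 0.130/4 = 0.033 kg m⁻⁴
  166–183 m: Δρ/Δz = 0.157/17 = 9.2 × 10⁻³ kg m⁻⁴
The largest gradient is in the 162–166 m interval — the pycnocline.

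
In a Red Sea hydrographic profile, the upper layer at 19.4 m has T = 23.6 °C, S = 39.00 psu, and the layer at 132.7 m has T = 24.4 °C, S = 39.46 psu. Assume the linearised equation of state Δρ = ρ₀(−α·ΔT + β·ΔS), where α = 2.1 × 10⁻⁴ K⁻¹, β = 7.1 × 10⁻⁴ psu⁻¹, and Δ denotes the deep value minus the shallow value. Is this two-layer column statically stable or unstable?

ΔT = 24.4 − 23.6 = +0.8 K and ΔS = 39.46 − 39.00 = +0.46 psu (deep − shallow).
−αΔT = -1.68 × 10⁻⁴; βΔS = 3.266 × 10⁻⁴; sum Δρ/ρ₀ = 1.586 × 10⁻⁴.
Δρ/ρ₀ > 0, so Δρ > 0: deeper water is denser → statically stable.

stable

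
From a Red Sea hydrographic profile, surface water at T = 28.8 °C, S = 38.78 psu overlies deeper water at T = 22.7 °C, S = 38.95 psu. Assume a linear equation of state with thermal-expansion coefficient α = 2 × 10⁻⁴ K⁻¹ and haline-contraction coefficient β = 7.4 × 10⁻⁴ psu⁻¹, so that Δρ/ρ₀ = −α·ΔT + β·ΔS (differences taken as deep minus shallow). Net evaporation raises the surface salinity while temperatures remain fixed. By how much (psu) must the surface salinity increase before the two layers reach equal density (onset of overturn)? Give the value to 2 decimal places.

1.82 psu

Neutral buoyancy requires −α(T_deep − T_surf) + β(S_deep − S_surf′) = 0.
S_surf′ = S_deep − (α/β)·ΔT = 38.95 − (2 × 10⁻⁴/7.4 × 10⁻⁴)·(-6.1) = 40.5986 psu.
Increase required: 40.5986 − 38.78 = 1.8186 psu.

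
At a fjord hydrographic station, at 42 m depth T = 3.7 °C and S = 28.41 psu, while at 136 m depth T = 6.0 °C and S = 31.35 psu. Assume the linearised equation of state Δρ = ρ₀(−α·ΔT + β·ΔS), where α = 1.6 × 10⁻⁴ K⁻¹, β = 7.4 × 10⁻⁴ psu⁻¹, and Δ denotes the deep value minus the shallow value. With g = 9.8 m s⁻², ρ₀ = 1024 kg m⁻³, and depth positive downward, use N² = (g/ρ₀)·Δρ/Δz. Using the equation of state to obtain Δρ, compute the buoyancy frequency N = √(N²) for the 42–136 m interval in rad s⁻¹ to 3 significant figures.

ΔT = +2.3 K, ΔS = +2.94 psu (deep − shallow).
Δρ/ρ₀ = −αΔT + βΔS = -3.68 × 10⁻⁴ + 2.1756 × 10⁻³ = 1.8076 × 10⁻³, so Δρ ≈ 1.851 kg m⁻³.
N² = (g/ρ₀)·Δρ/Δz = g·(Δρ/ρ₀)/Δz = 9.8 × 1.8076 × 10⁻³ / 94 = 1.8845 × 10⁻⁴ s⁻².
N = √(1.8845 × 10⁻⁴) = 0.013728 rad s⁻¹ ≈ 0.0137 rad s⁻¹.

0.0137 rad s⁻¹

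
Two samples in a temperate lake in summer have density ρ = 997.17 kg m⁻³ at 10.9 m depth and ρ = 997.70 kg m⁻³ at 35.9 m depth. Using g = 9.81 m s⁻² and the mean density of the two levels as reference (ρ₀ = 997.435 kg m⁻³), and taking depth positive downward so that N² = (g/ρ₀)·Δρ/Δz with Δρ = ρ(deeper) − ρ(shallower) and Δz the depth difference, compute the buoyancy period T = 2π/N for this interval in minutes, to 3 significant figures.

7.25 min

Δρ = 997.70 − 997.17 = 0.53 kg m⁻³ over Δz = 35.9 − 10.9 = 25 m.
N² = (9.81/997.435) × (0.53/25) = 2.0851 × 10⁻⁴ s⁻².
N = √(2.0851 × 10⁻⁴) = 0.014440 rad s⁻¹, so T = 2π/N = 435.12 s = 7.2520 min ≈ 7.25 min.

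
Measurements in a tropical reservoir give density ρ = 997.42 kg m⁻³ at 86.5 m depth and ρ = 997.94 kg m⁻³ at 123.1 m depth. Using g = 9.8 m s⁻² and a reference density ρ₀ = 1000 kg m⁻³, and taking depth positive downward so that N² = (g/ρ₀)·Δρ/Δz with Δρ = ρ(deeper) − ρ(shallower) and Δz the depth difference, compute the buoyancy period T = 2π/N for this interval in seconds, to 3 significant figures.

Δρ = 997.94 − 997.42 = 0.52 kg m⁻³ over Δz = 123.1 − 86.5 = 36.6 m.
N² = (9.8/1000) × (0.52/36.6) = 1.3923 × 10⁻⁴ s⁻².
N = √(1.3923 × 10⁻⁴) = 0.011800 rad s⁻¹, so T = 2π/N = 532.47 s ≈ 532 s.
A positive N² confirms static stability across the interval.

532 s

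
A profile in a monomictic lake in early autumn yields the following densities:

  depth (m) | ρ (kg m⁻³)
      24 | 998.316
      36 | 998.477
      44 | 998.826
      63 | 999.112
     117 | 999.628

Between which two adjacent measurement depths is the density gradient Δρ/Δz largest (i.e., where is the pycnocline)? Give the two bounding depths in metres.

Compute the density gradient over each adjacent pair:
  24–36 m: Δρ/Δz = 0.161/12 = 0.013 kg m⁻⁴
  36–44 m: Δρ/Δz = 0.349/8 = 0.044 kg m⁻⁴
  44–63 m: Δρ/Δz = 0.286/19 = 0.015 kg m⁻⁴
  63–117 m: Δρ/Δz = 0.516/54 = 9.6 × 10⁻³ kg m⁻⁴
The largest gradient is in the 36–44 m interval — the pycnocline.

36–44 m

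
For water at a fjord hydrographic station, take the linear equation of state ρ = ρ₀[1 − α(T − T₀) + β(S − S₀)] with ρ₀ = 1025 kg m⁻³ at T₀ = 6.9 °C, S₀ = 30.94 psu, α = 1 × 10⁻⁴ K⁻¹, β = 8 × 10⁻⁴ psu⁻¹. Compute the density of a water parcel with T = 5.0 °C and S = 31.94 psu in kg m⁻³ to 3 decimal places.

1026.015 kg m⁻³

T − T₀ = -1.9 K, S − S₀ = +1.00 psu.
Bracket = 1 − α·(-1.9) + β·(+1.00) = 1 + (9.90 × 10⁻⁴) = 1.0009900.
ρ = 1025 × 1.0009900 = 1026.015 kg m⁻³.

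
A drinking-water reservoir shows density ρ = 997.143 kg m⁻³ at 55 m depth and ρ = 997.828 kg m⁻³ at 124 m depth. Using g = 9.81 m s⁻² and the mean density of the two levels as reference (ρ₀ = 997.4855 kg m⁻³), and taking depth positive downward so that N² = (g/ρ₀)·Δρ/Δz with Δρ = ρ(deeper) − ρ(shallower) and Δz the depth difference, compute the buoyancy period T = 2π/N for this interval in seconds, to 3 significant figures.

Δρ = 997.828 − 997.143 = 0.685 kg m⁻³ over Δz = 124 − 55 = 69 m.
N² = (9.81/997.4855) × (0.685/69) = 9.7635 × 10⁻⁵ s⁻².
N = √(9.7635 × 10⁻⁵) = 9.8810 × 10⁻³ rad s⁻¹, so T = 2π/N = 635.89 s ≈ 636 s.
N² > 0, so the interval is statically stable.

636 s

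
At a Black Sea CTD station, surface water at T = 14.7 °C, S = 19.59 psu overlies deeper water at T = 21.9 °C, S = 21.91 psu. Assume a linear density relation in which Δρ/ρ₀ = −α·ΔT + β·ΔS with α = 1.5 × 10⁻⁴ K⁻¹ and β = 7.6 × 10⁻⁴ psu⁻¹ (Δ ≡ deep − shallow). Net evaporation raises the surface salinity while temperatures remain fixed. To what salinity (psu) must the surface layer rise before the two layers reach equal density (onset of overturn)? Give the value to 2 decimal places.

20.49 psu

Neutral buoyancy requires −α(T_deep − T_surf) + β(S_deep − S_surf′) = 0.
S_surf′ = S_deep − (α/β)·ΔT = 21.91 − (1.5 × 10⁻⁴/7.6 × 10⁻⁴)·(+7.2) = 20.4889 psu.
Increase required: 20.4889 − 19.59 = 0.8989 psu.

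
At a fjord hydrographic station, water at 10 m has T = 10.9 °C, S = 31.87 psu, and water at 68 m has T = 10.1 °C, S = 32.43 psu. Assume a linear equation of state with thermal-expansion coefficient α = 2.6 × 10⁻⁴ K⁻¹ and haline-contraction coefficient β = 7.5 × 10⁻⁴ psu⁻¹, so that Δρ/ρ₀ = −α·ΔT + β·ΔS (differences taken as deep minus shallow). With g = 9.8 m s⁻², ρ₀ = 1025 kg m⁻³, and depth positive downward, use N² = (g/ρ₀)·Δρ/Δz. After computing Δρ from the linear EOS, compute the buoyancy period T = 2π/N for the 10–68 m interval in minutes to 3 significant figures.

10.2 min

ΔT = -0.8 K, ΔS = +0.56 psu (deep − shallow).
Δρ/ρ₀ = −αΔT + βΔS = 2.08 × 10⁻⁴ + 4.20 × 10⁻⁴ = 6.28 × 10⁻⁴, so Δρ ≈ 0.6437 kg m⁻³.
N² = (g/ρ₀)·Δρ/Δz = g·(Δρ/ρ₀)/Δz = 9.8 × 6.28 × 10⁻⁴ / 58 = 1.0611 × 10⁻⁴ s⁻².
N = √(1.0611 × 10⁻⁴) = 0.010301 rad s⁻¹ → T = 2π/N = 609.96 s = 10.166 min ≈ 10.2 min.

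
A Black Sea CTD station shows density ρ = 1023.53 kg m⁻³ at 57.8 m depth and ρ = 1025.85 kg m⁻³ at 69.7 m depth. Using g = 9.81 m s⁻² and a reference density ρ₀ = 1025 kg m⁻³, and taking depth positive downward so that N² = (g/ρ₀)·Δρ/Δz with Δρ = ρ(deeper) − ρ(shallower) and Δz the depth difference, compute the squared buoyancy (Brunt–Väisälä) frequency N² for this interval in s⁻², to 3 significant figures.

1.87 × 10⁻³ s⁻²

Δρ = 1025.85 − 1023.53 = 2.32 kg m⁻³ over Δz = 69.7 − 57.8 = 11.9 m.
N² = (9.81/1025) × (2.32/11.9) = 1.8659 × 10⁻³ s⁻² ≈ 1.87 × 10⁻³ s⁻².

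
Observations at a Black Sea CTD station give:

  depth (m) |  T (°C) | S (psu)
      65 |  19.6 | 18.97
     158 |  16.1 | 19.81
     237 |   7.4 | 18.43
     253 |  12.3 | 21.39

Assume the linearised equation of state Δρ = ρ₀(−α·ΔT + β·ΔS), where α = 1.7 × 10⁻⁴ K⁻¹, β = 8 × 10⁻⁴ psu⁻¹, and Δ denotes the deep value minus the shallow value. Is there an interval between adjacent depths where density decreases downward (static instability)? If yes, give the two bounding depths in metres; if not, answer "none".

none

Evaluate Δρ/ρ₀ = −αΔT + βΔS across each adjacent pair:
  65–158 m: −αΔT+βΔS = −(1.7 × 10⁻⁴)(-3.5)+(8 × 10⁻⁴)(+0.84) = 1.3 × 10⁻³ → stable
  158–237 m: −αΔT+βΔS = −(1.7 × 10⁻⁴)(-8.7)+(8 × 10⁻⁴)(-1.38) = 3.8 × 10⁻⁴ → stable
  237–253 m: −αΔT+βΔS = −(1.7 × 10⁻⁴)(+4.9)+(8 × 10⁻⁴)(+2.96) = 1.5 × 10⁻³ → stable
Every interval has Δρ > 0: the column is stably stratified throughout.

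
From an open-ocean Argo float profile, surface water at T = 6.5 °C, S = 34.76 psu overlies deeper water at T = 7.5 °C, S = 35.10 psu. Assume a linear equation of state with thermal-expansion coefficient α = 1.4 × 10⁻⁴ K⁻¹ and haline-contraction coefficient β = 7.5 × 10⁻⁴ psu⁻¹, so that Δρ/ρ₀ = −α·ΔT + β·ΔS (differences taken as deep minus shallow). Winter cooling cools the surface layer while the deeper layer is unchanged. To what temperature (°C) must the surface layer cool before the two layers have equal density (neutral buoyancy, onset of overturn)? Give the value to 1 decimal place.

Neutral buoyancy requires Δρ = 0, i.e. −α(T_deep − T_surf′) + β(S_deep − S_surf) = 0.
T_surf′ = T_deep − (β/α)·ΔS = 7.5 − (7.5 × 10⁻⁴/1.4 × 10⁻⁴)·(+0.34) = 5.679 °C.
Cooling required: 6.5 − (5.679) = 0.821 °C.

5.7 °C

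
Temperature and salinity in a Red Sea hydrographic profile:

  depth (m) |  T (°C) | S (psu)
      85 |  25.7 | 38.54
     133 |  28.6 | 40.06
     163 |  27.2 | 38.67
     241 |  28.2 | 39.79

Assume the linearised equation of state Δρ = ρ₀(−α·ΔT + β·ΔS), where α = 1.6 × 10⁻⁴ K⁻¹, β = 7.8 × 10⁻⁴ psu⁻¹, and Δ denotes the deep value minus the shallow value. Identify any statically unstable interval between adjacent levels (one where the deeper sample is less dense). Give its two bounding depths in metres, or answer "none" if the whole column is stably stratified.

Evaluate Δρ/ρ₀ = −αΔT + βΔS across each adjacent pair:
  85–133 m: −αΔT+βΔS = −(1.6 × 10⁻⁴)(+2.9)+(7.8 × 10⁻⁴)(+1.52) = 7.2 × 10⁻⁴ → stable
  133–163 m: −αΔT+βΔS = −(1.6 × 10⁻⁴)(-1.4)+(7.8 × 10⁻⁴)(-1.39) = -8.6 × 10⁻⁴ → UNSTABLE
  163–241 m: −αΔT+βΔS = −(1.6 × 10⁻⁴)(+1.0)+(7.8 × 10⁻⁴)(+1.12) = 7.1 × 10⁻⁴ → stable
The 133–163 m interval has Δρ < 0: lighter water underlies denser water.

133–163 m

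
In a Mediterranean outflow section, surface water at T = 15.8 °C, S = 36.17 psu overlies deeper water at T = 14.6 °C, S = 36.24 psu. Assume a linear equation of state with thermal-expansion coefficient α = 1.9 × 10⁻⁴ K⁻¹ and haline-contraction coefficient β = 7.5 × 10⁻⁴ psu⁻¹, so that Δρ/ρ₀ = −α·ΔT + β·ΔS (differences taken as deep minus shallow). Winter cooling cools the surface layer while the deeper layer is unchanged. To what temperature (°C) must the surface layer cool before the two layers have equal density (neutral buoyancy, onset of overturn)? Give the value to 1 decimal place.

Neutral buoyancy requires Δρ = 0, i.e. −α(T_deep − T_surf′) + β(S_deep − S_surf) = 0.
T_surf′ = T_deep − (β/α)·ΔS = 14.6 − (7.5 × 10⁻⁴/1.9 × 10⁻⁴)·(+0.07) = 14.324 °C.
Cooling required: 15.8 − (14.324) = 1.476 °C.

14.3 °C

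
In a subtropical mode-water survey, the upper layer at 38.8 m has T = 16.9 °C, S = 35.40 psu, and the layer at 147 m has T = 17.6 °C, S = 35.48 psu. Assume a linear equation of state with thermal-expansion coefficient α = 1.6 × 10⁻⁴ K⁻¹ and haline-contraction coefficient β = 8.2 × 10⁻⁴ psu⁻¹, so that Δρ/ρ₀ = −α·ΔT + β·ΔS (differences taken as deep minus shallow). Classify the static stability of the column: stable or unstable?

unstable

ΔT = 17.6 − 16.9 = +0.7 K and ΔS = 35.48 − 35.40 = +0.08 psu (deep − shallow).
−αΔT = -1.12 × 10⁻⁴; βΔS = 6.56 × 10⁻⁵; sum Δρ/ρ₀ = -4.64 × 10⁻⁵.
Δρ/ρ₀ < 0, so Δρ < 0: deeper water is lighter → statically unstable; the column would overturn.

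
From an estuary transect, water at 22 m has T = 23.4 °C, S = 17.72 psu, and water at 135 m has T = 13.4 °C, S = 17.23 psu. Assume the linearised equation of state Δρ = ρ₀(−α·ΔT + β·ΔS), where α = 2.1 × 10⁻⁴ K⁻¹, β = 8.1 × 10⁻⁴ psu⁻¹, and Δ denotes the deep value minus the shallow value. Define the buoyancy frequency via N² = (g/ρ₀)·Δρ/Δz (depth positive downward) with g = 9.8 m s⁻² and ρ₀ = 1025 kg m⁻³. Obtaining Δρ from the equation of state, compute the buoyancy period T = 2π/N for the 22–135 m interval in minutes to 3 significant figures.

8.62 min

ΔT = -10.0 K, ΔS = -0.49 psu (deep − shallow).
Δρ/ρ₀ = −αΔT + βΔS = 2.10 × 10⁻³ − 3.969 × 10⁻⁴ = 1.7031 × 10⁻³, so Δρ ≈ 1.746 kg m⁻³.
N² = (g/ρ₀)·Δρ/Δz = g·(Δρ/ρ₀)/Δz = 9.8 × 1.7031 × 10⁻³ / 113 = 1.4770 × 10⁻⁴ s⁻².
N = √(1.4770 × 10⁻⁴) = 0.012153 rad s⁻¹ → T = 2π/N = 517.01 s = 8.6168 min ≈ 8.62 min.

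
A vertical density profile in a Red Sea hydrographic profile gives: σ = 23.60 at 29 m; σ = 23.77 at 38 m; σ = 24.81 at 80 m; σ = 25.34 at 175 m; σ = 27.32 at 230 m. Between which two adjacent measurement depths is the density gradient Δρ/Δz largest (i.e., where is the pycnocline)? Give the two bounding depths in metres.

175–230 m

Compute the density gradient over each adjacent pair:
  29–38 m: Δρ/Δz = 0.17/9 = 0.019 kg m⁻⁴
  38–80 m: Δρ/Δz = 1.04/42 = 0.025 kg m⁻⁴
  80–175 m: Δρ/Δz = 0.53/95 = 5.6 × 10⁻³ kg m⁻⁴
  175–230 m: Δρ/Δz = 1.98/55 = 0.036 kg m⁻⁴
The largest gradient is in the 175–230 m interval — the pycnocline.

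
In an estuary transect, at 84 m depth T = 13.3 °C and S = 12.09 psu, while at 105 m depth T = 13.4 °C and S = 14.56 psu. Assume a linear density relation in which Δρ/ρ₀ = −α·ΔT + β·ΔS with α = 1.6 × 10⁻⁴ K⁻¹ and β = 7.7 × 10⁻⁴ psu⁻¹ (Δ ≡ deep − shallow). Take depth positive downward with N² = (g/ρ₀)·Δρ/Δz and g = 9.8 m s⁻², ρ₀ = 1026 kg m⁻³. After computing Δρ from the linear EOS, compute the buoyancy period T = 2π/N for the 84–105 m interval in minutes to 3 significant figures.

ΔT = +0.1 K, ΔS = +2.47 psu (deep − shallow).
Δρ/ρ₀ = −αΔT + βΔS = -1.60 × 10⁻⁵ + 1.9019 × 10⁻³ = 1.8859 × 10⁻³, so Δρ ≈ 1.935 kg m⁻³.
N² = (g/ρ₀)·Δρ/Δz = g·(Δρ/ρ₀)/Δz = 9.8 × 1.8859 × 10⁻³ / 21 = 8.8009 × 10⁻⁴ s⁻².
N = √(8.8009 × 10⁻⁴) = 0.029666 rad s⁻¹ → T = 2π/N = 211.80 s = 3.5300 min ≈ 3.53 min.

3.53 min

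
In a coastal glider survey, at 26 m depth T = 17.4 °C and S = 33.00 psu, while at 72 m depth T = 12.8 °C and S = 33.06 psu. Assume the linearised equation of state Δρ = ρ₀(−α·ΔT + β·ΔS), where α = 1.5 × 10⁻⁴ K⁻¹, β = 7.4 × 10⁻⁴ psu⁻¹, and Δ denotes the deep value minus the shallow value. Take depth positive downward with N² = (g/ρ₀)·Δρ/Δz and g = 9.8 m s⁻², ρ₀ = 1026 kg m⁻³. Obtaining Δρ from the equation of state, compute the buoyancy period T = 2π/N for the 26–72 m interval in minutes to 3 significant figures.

8.37 min

ΔT = -4.6 K, ΔS = +0.06 psu (deep − shallow).
Δρ/ρ₀ = −αΔT + βΔS = 6.90 × 10⁻⁴ + 4.44 × 10⁻⁵ = 7.344 × 10⁻⁴, so Δρ ≈ 0.7535 kg m⁻³.
N² = (g/ρ₀)·Δρ/Δz = g·(Δρ/ρ₀)/Δz = 9.8 × 7.344 × 10⁻⁴ / 46 = 1.5646 × 10⁻⁴ s⁻².
N = √(1.5646 × 10⁻⁴) = 0.012508 rad s⁻¹ → T = 2π/N = 502.33 s = 8.3722 min ≈ 8.37 min.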